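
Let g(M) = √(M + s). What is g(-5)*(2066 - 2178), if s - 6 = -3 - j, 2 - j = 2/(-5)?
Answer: -112*I*√110/5 ≈ -234.93*I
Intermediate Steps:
j = 12/5 (j = 2 - 2/(-5) = 2 - 2*(-1)/5 = 2 - 1*(-⅖) = 2 + ⅖ = 12/5 ≈ 2.4000)
s = ⅗ (s = 6 + (-3 - 1*12/5) = 6 + (-3 - 12/5) = 6 - 27/5 = ⅗ ≈ 0.60000)
g(M) = √(⅗ + M) (g(M) = √(M + ⅗) = √(⅗ + M))
g(-5)*(2066 - 2178) = (√(15 + 25*(-5))/5)*(2066 - 2178) = (√(15 - 125)/5)*(-112) = (√(-110)/5)*(-112) = ((I*√110)/5)*(-112) = (I*√110/5)*(-112) = -112*I*√110/5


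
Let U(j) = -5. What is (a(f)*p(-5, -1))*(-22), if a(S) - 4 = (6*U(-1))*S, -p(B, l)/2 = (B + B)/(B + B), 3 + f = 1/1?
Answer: 2816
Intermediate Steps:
f = -2 (f = -3 + 1/1 = -3 + 1 = -2)
p(B, l) = -2 (p(B, l) = -2*(B + B)/(B + B) = -2*2*B/(2*B) = -2*2*B*1/(2*B) = -2*1 = -2)
a(S) = 4 - 30*S (a(S) = 4 + (6*(-5))*S = 4 - 30*S)
(a(f)*p(-5, -1))*(-22) = ((4 - 30*(-2))*(-2))*(-22) = ((4 + 60)*(-2))*(-22) = (64*(-2))*(-22) = -128*(-22) = 2816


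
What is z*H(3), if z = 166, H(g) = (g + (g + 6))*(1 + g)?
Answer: 7968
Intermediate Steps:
H(g) = (1 + g)*(6 + 2*g) (H(g) = (g + (6 + g))*(1 + g) = (6 + 2*g)*(1 + g) = (1 + g)*(6 + 2*g))
z*H(3) = 166*(6 + 2*3² + 8*3) = 166*(6 + 2*9 + 24) = 166*(6 + 18 + 24) = 166*48 = 7968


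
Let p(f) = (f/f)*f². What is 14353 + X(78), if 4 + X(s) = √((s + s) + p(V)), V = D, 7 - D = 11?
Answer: 14349 + 2*√43 ≈ 14362.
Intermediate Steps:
D = -4 (D = 7 - 1*11 = 7 - 11 = -4)
V = -4
p(f) = f² (p(f) = 1*f² = f²)
X(s) = -4 + √(16 + 2*s) (X(s) = -4 + √((s + s) + (-4)²) = -4 + √(2*s + 16) = -4 + √(16 + 2*s))
14353 + X(78) = 14353 + (-4 + √(16 + 2*78)) = 14353 + (-4 + √(16 + 156)) = 14353 + (-4 + √172) = 14353 + (-4 + 2*√43) = 14349 + 2*√43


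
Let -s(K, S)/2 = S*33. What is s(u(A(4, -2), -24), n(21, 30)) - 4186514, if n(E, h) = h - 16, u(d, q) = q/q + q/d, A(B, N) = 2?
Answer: -4187438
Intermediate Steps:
u(d, q) = 1 + q/d
n(E, h) = -16 + h
s(K, S) = -66*S (s(K, S) = -2*S*33 = -66*S)
s(u(A(4, -2), -24), n(21, 30)) - 4186514 = -66*(-16 + 30) - 4186514 = -66*14 - 4186514 = -924 - 4186514 = -4187438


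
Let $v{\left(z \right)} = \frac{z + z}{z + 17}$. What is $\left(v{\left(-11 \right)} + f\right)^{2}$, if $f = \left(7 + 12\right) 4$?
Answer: $\frac{47089}{9} \approx 5232.1$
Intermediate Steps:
$v{\left(z \right)} = \frac{2 z}{17 + z}$
$f = 76$ ($f = 19 \cdot 4 = 76$)
$\left(v{\left(-11 \right)} + f\right)^{2} = \left(2 \left(-11\right) \frac{1}{17 - 11} + 76\right)^{2} = \left(2 \left(-11\right) \frac{1}{6} + 76\right)^{2} = \left(- \frac{11}{3} + 76\right)^{2} = \left(\frac{217}{3}\right)^{2} = \frac{47089}{9}$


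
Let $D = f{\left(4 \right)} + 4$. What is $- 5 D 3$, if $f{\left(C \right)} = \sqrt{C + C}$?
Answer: $-60 - 30 \sqrt{2} \approx -102.43$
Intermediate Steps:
$f{\left(C \right)} = \sqrt{2} \sqrt{C}$ ($f{\left(C \right)} = \sqrt{2 C} = \sqrt{2} \sqrt{C}$)
$D = 4 + 2 \sqrt{2}$ ($D = \sqrt{2} \sqrt{4} + 4 = \sqrt{2} \cdot 2 + 4 = 2 \sqrt{2} + 4 = 4 + 2 \sqrt{2} \approx 6.8284$)
$- 5 D 3 = - 5 \left(4 + 2 \sqrt{2}\right) 3 = \left(-20 - 10 \sqrt{2}\right) 3 = -60 - 30 \sqrt{2}$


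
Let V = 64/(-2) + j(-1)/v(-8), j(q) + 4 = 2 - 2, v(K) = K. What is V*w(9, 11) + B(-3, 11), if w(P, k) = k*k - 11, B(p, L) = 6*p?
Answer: -3483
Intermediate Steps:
w(P, k) = -11 + k**2 (w(P, k) = k**2 - 11 = -11 + k**2)
j(q) = -4 (j(q) = -4 + (2 - 2) = -4 + 0 = -4)
V = -63/2 (V = 64/(-2) - 4/(-8) = 64*(-1/2) - 4*(-1/8) = -32 + 1/2 = -63/2 ≈ -31.500)
V*w(9, 11) + B(-3, 11) = -63*(-11 + 11**2)/2 + 6*(-3) = -63*(-11 + 121)/2 - 18 = -63/2*110 - 18 = -3465 - 18 = -3483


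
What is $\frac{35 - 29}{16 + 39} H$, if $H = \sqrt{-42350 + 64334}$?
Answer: $\frac{24 \sqrt{1374}}{55} \approx 16.175$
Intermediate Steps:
$H = 4 \sqrt{1374}$ ($H = \sqrt{21984} = 4 \sqrt{1374} \approx 148.27$)
$\frac{35 - 29}{16 + 39} H = \frac{35 - 29}{16 + 39} \cdot 4 \sqrt{1374} = \frac{6}{55} \cdot 4 \sqrt{1374} = 6 \cdot \frac{1}{55} \cdot 4 \sqrt{1374} = \frac{6 \cdot 4 \sqrt{1374}}{55} = \frac{24 \sqrt{1374}}{55}$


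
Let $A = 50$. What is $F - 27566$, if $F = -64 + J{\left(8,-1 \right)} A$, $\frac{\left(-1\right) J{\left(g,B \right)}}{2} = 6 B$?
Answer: $-27030$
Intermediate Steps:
$J{\left(g,B \right)} = - 12 B$ ($J{\left(g,B \right)} = - 2 \cdot 6 B = - 12 B$)
$F = 536$ ($F = -64 + \left(-12\right) \left(-1\right) 50 = -64 + 12 \cdot 50 = -64 + 600 = 536$)
$F - 27566 = 536 - 27566 = -27030$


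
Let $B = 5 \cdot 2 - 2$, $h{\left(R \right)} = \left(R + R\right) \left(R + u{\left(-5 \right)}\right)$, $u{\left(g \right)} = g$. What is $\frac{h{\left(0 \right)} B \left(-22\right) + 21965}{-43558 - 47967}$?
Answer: $- \frac{4393}{18305} \approx -0.23999$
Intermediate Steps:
$h{\left(R \right)} = 2 R \left(-5 + R\right)$ ($h{\left(R \right)} = \left(R + R\right) \left(R - 5\right) = 2 R \left(-5 + R\right)$)
$B = 8$ ($B = 10 - 2 = 8$)
$\frac{h{\left(0 \right)} B \left(-22\right) + 21965}{-43558 - 47967} = \frac{2 \cdot 0 \left(-5 + 0\right) 8 \left(-22\right) + 21965}{-43558 - 47967} = \frac{2 \cdot 0 \left(-5\right) 8 \left(-22\right) + 21965}{-91525} = \left(0 \cdot 8 \left(-22\right) + 21965\right) \left(- \frac{1}{91525}\right) = \left(0 \left(-22\right) + 21965\right) \left(- \frac{1}{91525}\right) = \left(0 + 21965\right) \left(- \frac{1}{91525}\right) = 21965 \left(- \frac{1}{91525}\right) = - \frac{4393}{18305}$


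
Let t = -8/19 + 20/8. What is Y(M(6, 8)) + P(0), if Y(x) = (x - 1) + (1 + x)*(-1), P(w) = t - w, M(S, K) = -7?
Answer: 3/38 ≈ 0.078947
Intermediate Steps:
t = 79/38 (t = -8*1/19 + 20*(⅛) = -8/19 + 5/2 = 79/38 ≈ 2.0789)
P(w) = 79/38 - w
Y(x) = -2 (Y(x) = (-1 + x) + (-1 - x) = -2)
Y(M(6, 8)) + P(0) = -2 + (79/38 - 1*0) = -2 + (79/38 + 0) = -2 + 79/38 = 3/38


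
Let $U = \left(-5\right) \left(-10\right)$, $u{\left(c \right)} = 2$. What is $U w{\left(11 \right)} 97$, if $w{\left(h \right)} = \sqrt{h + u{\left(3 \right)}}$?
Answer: $4850 \sqrt{13} \approx 17487.0$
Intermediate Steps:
$U = 50$
$w{\left(h \right)} = \sqrt{2 + h}$ ($w{\left(h \right)} = \sqrt{h + 2} = \sqrt{2 + h}$)
$U w{\left(11 \right)} 97 = 50 \sqrt{2 + 11} \cdot 97 = 50 \sqrt{13} \cdot 97 = 4850 \sqrt{13}$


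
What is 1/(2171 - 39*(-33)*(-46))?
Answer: -1/57031 ≈ -1.7534e-5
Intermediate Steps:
1/(2171 - 39*(-33)*(-46)) = 1/(2171 + 1287*(-46)) = 1/(2171 - 59202) = 1/(-57031) = -1/57031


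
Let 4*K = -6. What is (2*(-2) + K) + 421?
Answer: 831/2 ≈ 415.50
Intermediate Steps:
K = -3/2 (K = (1/4)*(-6) = -3/2 ≈ -1.5000)
(2*(-2) + K) + 421 = (2*(-2) - 3/2) + 421 = (-4 - 3/2) + 421 = -11/2 + 421 = 831/2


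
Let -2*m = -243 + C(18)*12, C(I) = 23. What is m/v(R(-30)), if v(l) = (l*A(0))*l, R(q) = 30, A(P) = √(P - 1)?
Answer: 11*I/600 ≈ 0.018333*I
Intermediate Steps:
A(P) = √(-1 + P)
v(l) = I*l² (v(l) = (l*√(-1 + 0))*l = (l*√(-1))*l = (l*I)*l = (I*l)*l = I*l²)
m = -33/2 (m = -(-243 + 23*12)/2 = -(-243 + 276)/2 = -½*33 = -33/2 ≈ -16.500)
m/v(R(-30)) = -33*(-I/900)/2 = -(-11)*I/600 = 11*I/600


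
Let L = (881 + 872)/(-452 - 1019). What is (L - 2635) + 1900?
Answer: -1082938/1471 ≈ -736.19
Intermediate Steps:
L = -1753/1471 (L = 1753/(-1471) = 1753*(-1/1471) = -1753/1471 ≈ -1.1917)
(L - 2635) + 1900 = (-1753/1471 - 2635) + 1900 = -3877838/1471 + 1900 = -1082938/1471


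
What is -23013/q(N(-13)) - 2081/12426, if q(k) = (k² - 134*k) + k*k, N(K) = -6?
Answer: -47963749/1814196 ≈ -26.438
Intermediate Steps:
q(k) = -134*k + 2*k² (q(k) = (k² - 134*k) + k² = -134*k + 2*k²)
-23013/q(N(-13)) - 2081/12426 = -23013*(-1/(12*(-67 - 6))) - 2081/12426 = -23013/(2*(-6)*(-73)) - 2081*1/12426 = -23013/876 - 2081/12426 = -23013*1/876 - 2081/12426 = -7671/292 - 2081/12426 = -47963749/1814196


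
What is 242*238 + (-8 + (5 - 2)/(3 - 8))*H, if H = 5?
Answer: 57553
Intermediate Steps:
242*238 + (-8 + (5 - 2)/(3 - 8))*H = 242*238 + (-8 + (5 - 2)/(3 - 8))*5 = 57596 + (-8 + 3/(-5))*5 = 57596 + (-8 + 3*(-1/5))*5 = 57596 + (-8 - 3/5)*5 = 57596 - 43/5*5 = 57596 - 43 = 57553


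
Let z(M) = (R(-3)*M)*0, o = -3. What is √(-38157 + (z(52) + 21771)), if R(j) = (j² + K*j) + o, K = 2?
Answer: I*√16386 ≈ 128.01*I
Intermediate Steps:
R(j) = -3 + j² + 2*j (R(j) = (j² + 2*j) - 3 = -3 + j² + 2*j)
z(M) = 0 (z(M) = ((-3 + (-3)² + 2*(-3))*M)*0 = ((-3 + 9 - 6)*M)*0 = (0*M)*0 = 0*0 = 0)
√(-38157 + (z(52) + 21771)) = √(-38157 + (0 + 21771)) = √(-38157 + 21771) = √(-16386) = I*√16386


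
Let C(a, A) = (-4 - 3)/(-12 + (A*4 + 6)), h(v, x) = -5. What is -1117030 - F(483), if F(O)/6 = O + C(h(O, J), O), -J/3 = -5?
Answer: -359496881/321 ≈ -1.1199e+6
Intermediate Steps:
J = 15 (J = -3*(-5) = 15)
C(a, A) = -7/(-6 + 4*A) (C(a, A) = -7/(-12 + (4*A + 6)) = -7/(-12 + (6 + 4*A)) = -7/(-6 + 4*A))
F(O) = -42/(-6 + 4*O) + 6*O (F(O) = 6*(O - 7/(-6 + 4*O)) = -42/(-6 + 4*O) + 6*O)
-1117030 - F(483) = -1117030 - 3*(-7 + 2*483*(-3 + 2*483))/(-3 + 2*483) = -1117030 - 3*(-7 + 2*483*(-3 + 966))/(-3 + 966) = -1117030 - 3*(-7 + 2*483*963)/963 = -1117030 - 3*(-7 + 930258)/963 = -1117030 - 3*930251/963 = -1117030 - 1*930251/321 = -1117030 - 930251/321 = -359496881/321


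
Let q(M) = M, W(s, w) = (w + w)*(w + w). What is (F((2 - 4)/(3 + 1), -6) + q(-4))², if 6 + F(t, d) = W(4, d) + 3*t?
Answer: 70225/4 ≈ 17556.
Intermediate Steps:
W(s, w) = 4*w² (W(s, w) = (2*w)*(2*w) = 4*w²)
F(t, d) = -6 + 3*t + 4*d² (F(t, d) = -6 + (4*d² + 3*t) = -6 + (3*t + 4*d²) = -6 + 3*t + 4*d²)
(F((2 - 4)/(3 + 1), -6) + q(-4))² = ((-6 + 3*((2 - 4)/(3 + 1)) + 4*(-6)²) - 4)² = ((-6 + 3*(-2/4) + 4*36) - 4)² = ((-6 + 3*(-2*¼) + 144) - 4)² = ((-6 + 3*(-½) + 144) - 4)² = ((-6 - 3/2 + 144) - 4)² = (273/2 - 4)² = (265/2)² = 70225/4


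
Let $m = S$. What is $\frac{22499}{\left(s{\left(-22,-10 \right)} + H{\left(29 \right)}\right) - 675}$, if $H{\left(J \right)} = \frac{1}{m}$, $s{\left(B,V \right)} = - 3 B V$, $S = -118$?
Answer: $- \frac{2654882}{157531} \approx -16.853$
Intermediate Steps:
$m = -118$
$s{\left(B,V \right)} = - 3 B V$
$H{\left(J \right)} = - \frac{1}{118}$ ($H{\left(J \right)} = \frac{1}{-118} = - \frac{1}{118}$)
$\frac{22499}{\left(s{\left(-22,-10 \right)} + H{\left(29 \right)}\right) - 675} = \frac{22499}{\left(\left(-3\right) \left(-22\right) \left(-10\right) - \frac{1}{118}\right) - 675} = \frac{22499}{\left(-660 - \frac{1}{118}\right) - 675} = \frac{22499}{- \frac{77881}{118} - 675} = \frac{22499}{- \frac{157531}{118}} = 22499 \left(- \frac{118}{157531}\right) = - \frac{2654882}{157531}$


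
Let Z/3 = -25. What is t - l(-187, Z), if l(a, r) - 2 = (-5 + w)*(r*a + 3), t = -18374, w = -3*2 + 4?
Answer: 79820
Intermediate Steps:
Z = -75 (Z = 3*(-25) = -75)
w = -2 (w = -6 + 4 = -2)
l(a, r) = -19 - 7*a*r (l(a, r) = 2 + (-5 - 2)*(r*a + 3) = 2 - 7*(a*r + 3) = 2 - 7*(3 + a*r) = 2 + (-21 - 7*a*r) = -19 - 7*a*r)
t - l(-187, Z) = -18374 - (-19 - 7*(-187)*(-75)) = -18374 - (-19 - 98175) = -18374 - 1*(-98194) = -18374 + 98194 = 79820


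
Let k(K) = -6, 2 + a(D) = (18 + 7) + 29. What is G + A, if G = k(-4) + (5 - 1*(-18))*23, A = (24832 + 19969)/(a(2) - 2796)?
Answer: 1390311/2744 ≈ 506.67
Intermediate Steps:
a(D) = 52 (a(D) = -2 + ((18 + 7) + 29) = -2 + (25 + 29) = -2 + 54 = 52)
A = -44801/2744 (A = (24832 + 19969)/(52 - 2796) = 44801/(-2744) = 44801*(-1/2744) = -44801/2744 ≈ -16.327)
G = 523 (G = -6 + (5 - 1*(-18))*23 = -6 + (5 + 18)*23 = -6 + 23*23 = -6 + 529 = 523)
G + A = 523 - 44801/2744 = 1390311/2744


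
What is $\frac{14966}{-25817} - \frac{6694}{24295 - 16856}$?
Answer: $- \frac{284151072}{192052663} \approx -1.4795$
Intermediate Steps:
$\frac{14966}{-25817} - \frac{6694}{24295 - 16856} = 14966 \left(- \frac{1}{25817}\right) - \frac{6694}{24295 - 16856} = - \frac{14966}{25817} - \frac{6694}{7439} = - \frac{284151072}{192052663}$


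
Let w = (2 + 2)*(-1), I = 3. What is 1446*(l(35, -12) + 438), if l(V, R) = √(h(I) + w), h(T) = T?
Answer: 633348 + 1446*I ≈ 6.3335e+5 + 1446.0*I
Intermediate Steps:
w = -4 (w = 4*(-1) = -4)
l(V, R) = I (l(V, R) = √(3 - 4) = √(-1) = I)
1446*(l(35, -12) + 438) = 1446*(I + 438) = 1446*(438 + I) = 633348 + 1446*I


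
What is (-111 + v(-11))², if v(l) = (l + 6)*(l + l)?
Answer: 1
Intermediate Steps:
v(l) = 2*l*(6 + l) (v(l) = (6 + l)*(2*l) = 2*l*(6 + l))
(-111 + v(-11))² = (-111 + 2*(-11)*(6 - 11))² = (-111 + 2*(-11)*(-5))² = (-111 + 110)² = (-1)² = 1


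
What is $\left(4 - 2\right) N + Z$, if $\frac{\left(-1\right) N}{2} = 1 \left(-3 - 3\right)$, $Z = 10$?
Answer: $34$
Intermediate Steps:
$N = 12$ ($N = - 2 \cdot 1 \left(-3 - 3\right) = - 2 \cdot 1 \left(-6\right) = \left(-2\right) \left(-6\right) = 12$)
$\left(4 - 2\right) N + Z = \left(4 - 2\right) 12 + 10 = 2 \cdot 12 + 10 = 24 + 10 = 34$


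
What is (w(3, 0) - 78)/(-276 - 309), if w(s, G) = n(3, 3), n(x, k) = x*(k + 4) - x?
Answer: 4/39 ≈ 0.10256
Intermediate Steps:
n(x, k) = -x + x*(4 + k) (n(x, k) = x*(4 + k) - x = -x + x*(4 + k))
w(s, G) = 18 (w(s, G) = 3*(3 + 3) = 3*6 = 18)
(w(3, 0) - 78)/(-276 - 309) = (18 - 78)/(-276 - 309) = -60/(-585) = -60*(-1/585) = 4/39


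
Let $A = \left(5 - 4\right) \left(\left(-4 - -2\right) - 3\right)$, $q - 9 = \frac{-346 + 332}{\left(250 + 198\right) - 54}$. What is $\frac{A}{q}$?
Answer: $- \frac{985}{1766} \approx -0.55776$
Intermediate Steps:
$q = \frac{1766}{197}$ ($q = 9 + \frac{-346 + 332}{\left(250 + 198\right) - 54} = 9 - \frac{14}{448 - 54} = 9 - \frac{14}{394} = 9 - \frac{7}{197} = \frac{1766}{197} \approx 8.9645$)
$A = -5$ ($A = 1 \left(\left(-4 + 2\right) - 3\right) = 1 \left(-2 - 3\right) = 1 \left(-5\right) = -5$)
$\frac{A}{q} = - \frac{5}{\frac{1766}{197}} = \left(-5\right) \frac{197}{1766} = - \frac{985}{1766}$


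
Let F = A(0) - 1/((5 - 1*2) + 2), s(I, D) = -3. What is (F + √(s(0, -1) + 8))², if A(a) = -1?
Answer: 161/25 - 12*√5/5 ≈ 1.0734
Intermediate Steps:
F = -6/5 (F = -1 - 1/((5 - 1*2) + 2) = -1 - 1/((5 - 2) + 2) = -1 - 1/(3 + 2) = -1 - 1/5 = -1 - 1*⅕ = -1 - ⅕ = -6/5 ≈ -1.2000)
(F + √(s(0, -1) + 8))² = (-6/5 + √(-3 + 8))² = (-6/5 + √5)²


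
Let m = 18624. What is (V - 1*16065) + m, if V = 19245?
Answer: 21804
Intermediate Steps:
(V - 1*16065) + m = (19245 - 1*16065) + 18624 = (19245 - 16065) + 18624 = 3180 + 18624 = 21804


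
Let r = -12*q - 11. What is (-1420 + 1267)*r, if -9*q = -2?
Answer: 2091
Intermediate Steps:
q = 2/9 (q = -1/9*(-2) = 2/9 ≈ 0.22222)
r = -41/3 (r = -12*2/9 - 11 = -8/3 - 11 = -41/3 ≈ -13.667)
(-1420 + 1267)*r = (-1420 + 1267)*(-41/3) = -153*(-41/3) = 2091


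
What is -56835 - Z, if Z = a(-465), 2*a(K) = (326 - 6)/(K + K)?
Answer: -5285639/93 ≈ -56835.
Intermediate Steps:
a(K) = 80/K (a(K) = ((326 - 6)/(K + K))/2 = (320/((2*K)))/2 = (320*(1/(2*K)))/2 = (160/K)/2 = 80/K)
Z = -16/93 (Z = 80/(-465) = 80*(-1/465) = -16/93 ≈ -0.17204)
-56835 - Z = -56835 - 1*(-16/93) = -56835 + 16/93 = -5285639/93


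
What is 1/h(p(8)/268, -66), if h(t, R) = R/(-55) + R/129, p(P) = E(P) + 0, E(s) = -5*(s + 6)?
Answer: 215/148 ≈ 1.4527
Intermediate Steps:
E(s) = -30 - 5*s (E(s) = -5*(6 + s) = -30 - 5*s)
p(P) = -30 - 5*P (p(P) = (-30 - 5*P) + 0 = -30 - 5*P)
h(t, R) = -74*R/7095 (h(t, R) = R*(-1/55) + R*(1/129) = -R/55 + R/129 = -74*R/7095)
1/h(p(8)/268, -66) = 1/(-74/7095*(-66)) = 1/(148/215) = 215/148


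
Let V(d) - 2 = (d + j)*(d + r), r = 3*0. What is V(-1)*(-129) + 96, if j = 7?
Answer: 612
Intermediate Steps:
r = 0
V(d) = 2 + d*(7 + d) (V(d) = 2 + (d + 7)*(d + 0) = 2 + (7 + d)*d = 2 + d*(7 + d))
V(-1)*(-129) + 96 = (2 + (-1)**2 + 7*(-1))*(-129) + 96 = (2 + 1 - 7)*(-129) + 96 = -4*(-129) + 96 = 516 + 96 = 612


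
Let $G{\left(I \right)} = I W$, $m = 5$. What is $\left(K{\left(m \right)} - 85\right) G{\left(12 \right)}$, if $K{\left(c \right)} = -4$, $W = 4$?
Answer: $-4272$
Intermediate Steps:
$G{\left(I \right)} = 4 I$ ($G{\left(I \right)} = I 4 = 4 I$)
$\left(K{\left(m \right)} - 85\right) G{\left(12 \right)} = \left(-4 - 85\right) 4 \cdot 12 = \left(-89\right) 48 = -4272$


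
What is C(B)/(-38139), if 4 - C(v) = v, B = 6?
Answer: 2/38139 ≈ 5.2440e-5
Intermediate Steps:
C(v) = 4 - v
C(B)/(-38139) = (4 - 1*6)/(-38139) = (4 - 6)*(-1/38139) = -2*(-1/38139) = 2/38139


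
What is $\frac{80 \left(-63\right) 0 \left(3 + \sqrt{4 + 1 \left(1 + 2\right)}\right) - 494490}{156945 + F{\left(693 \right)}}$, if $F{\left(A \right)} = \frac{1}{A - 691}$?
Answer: $- \frac{988980}{313891} \approx -3.1507$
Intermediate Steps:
$F{\left(A \right)} = \frac{1}{-691 + A}$
$\frac{80 \left(-63\right) 0 \left(3 + \sqrt{4 + 1 \left(1 + 2\right)}\right) - 494490}{156945 + F{\left(693 \right)}} = \frac{80 \left(-63\right) 0 \left(3 + \sqrt{4 + 1 \left(1 + 2\right)}\right) - 494490}{156945 + \frac{1}{-691 + 693}} = \frac{- 5040 \cdot 0 \left(3 + \sqrt{4 + 1 \cdot 3}\right) - 494490}{156945 + \frac{1}{2}} = \frac{- 5040 \cdot 0 \left(3 + \sqrt{4 + 3}\right) - 494490}{156945 + \frac{1}{2}} = \frac{- 5040 \cdot 0 \left(3 + \sqrt{7}\right) - 494490}{\frac{313891}{2}} = \left(\left(-5040\right) 0 - 494490\right) \frac{2}{313891} = \left(0 - 494490\right) \frac{2}{313891} = \left(-494490\right) \frac{2}{313891} = - \frac{988980}{313891}$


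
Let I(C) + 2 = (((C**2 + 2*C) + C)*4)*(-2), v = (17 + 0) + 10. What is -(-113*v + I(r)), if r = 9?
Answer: 3917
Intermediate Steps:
v = 27 (v = 17 + 10 = 27)
I(C) = -2 - 24*C - 8*C**2 (I(C) = -2 + (((C**2 + 2*C) + C)*4)*(-2) = -2 + ((C**2 + 3*C)*4)*(-2) = -2 + (4*C**2 + 12*C)*(-2) = -2 + (-24*C - 8*C**2) = -2 - 24*C - 8*C**2)
-(-113*v + I(r)) = -(-113*27 + (-2 - 24*9 - 8*9**2)) = -(-3051 + (-2 - 216 - 8*81)) = -(-3051 + (-2 - 216 - 648)) = -(-3051 - 866) = -1*(-3917) = 3917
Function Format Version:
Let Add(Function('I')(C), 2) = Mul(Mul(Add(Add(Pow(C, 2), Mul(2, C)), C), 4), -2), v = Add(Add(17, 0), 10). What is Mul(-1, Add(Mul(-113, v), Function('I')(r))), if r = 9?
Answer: 3917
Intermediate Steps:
v = 27 (v = Add(17, 10) = 27)
Function('I')(C) = Add(-2, Mul(-24, C), Mul(-8, Pow(C, 2))) (Function('I')(C) = Add(-2, Mul(Mul(Add(Add(Pow(C, 2), Mul(2, C)), C), 4), -2)) = Add(-2, Mul(Mul(Add(Pow(C, 2), Mul(3, C)), 4), -2)) = Add(-2, Mul(Add(Mul(4, Pow(C, 2)), Mul(12, C)), -2)) = Add(-2, Add(Mul(-24, C), Mul(-8, Pow(C, 2)))) = Add(-2, Mul(-24, C), Mul(-8, Pow(C, 2))))
Mul(-1, Add(Mul(-113, v), Function('I')(r))) = Mul(-1, Add(Mul(-113, 27), Add(-2, Mul(-24, 9), Mul(-8, Pow(9, 2))))) = Mul(-1, Add(-3051, Add(-2, -216, Mul(-8, 81)))) = Mul(-1, Add(-3051, Add(-2, -216, -648))) = Mul(-1, Add(-3051, -866)) = Mul(-1, -3917) = 3917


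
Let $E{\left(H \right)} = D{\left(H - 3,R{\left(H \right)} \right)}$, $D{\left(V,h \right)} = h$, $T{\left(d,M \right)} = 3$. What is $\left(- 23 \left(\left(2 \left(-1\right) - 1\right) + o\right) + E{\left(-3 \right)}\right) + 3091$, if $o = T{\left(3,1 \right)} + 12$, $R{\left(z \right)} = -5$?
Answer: $2810$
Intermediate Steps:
$E{\left(H \right)} = -5$
$o = 15$ ($o = 3 + 12 = 15$)
$\left(- 23 \left(\left(2 \left(-1\right) - 1\right) + o\right) + E{\left(-3 \right)}\right) + 3091 = \left(- 23 \left(\left(2 \left(-1\right) - 1\right) + 15\right) - 5\right) + 3091 = \left(- 23 \left(\left(-2 - 1\right) + 15\right) - 5\right) + 3091 = \left(- 23 \left(-3 + 15\right) - 5\right) + 3091 = \left(\left(-23\right) 12 - 5\right) + 3091 = \left(-276 - 5\right) + 3091 = -281 + 3091 = 2810$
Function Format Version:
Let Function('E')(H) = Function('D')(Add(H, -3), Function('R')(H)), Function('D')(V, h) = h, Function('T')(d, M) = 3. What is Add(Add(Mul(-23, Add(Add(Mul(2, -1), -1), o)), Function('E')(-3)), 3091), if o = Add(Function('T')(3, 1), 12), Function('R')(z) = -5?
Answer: 2810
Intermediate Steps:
Function('E')(H) = -5
o = 15 (o = Add(3, 12) = 15)
Add(Add(Mul(-23, Add(Add(Mul(2, -1), -1), o)), Function('E')(-3)), 3091) = Add(Add(Mul(-23, Add(Add(Mul(2, -1), -1), 15)), -5), 3091) = Add(Add(Mul(-23, Add(Add(-2, -1), 15)), -5), 3091) = Add(Add(Mul(-23, Add(-3, 15)), -5), 3091) = Add(Add(Mul(-23, 12), -5), 3091) = Add(Add(-276, -5), 3091) = Add(-281, 3091) = 2810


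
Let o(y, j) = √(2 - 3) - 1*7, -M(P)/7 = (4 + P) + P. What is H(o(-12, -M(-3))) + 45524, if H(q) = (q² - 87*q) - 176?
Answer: 46005 - 101*I ≈ 46005.0 - 101.0*I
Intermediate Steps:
M(P) = -28 - 14*P (M(P) = -7*((4 + P) + P) = -7*(4 + 2*P) = -28 - 14*P)
o(y, j) = -7 + I (o(y, j) = √(-1) - 7 = I - 7 = -7 + I)
H(q) = -176 + q² - 87*q
H(o(-12, -M(-3))) + 45524 = (-176 + (-7 + I)² - 87*(-7 + I)) + 45524 = (-176 + (-7 + I)² + (609 - 87*I)) + 45524 = (433 + (-7 + I)² - 87*I) + 45524 = 45957 + (-7 + I)² - 87*I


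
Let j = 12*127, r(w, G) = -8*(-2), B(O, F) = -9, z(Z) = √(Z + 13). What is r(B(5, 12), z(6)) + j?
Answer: 1540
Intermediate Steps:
z(Z) = √(13 + Z)
r(w, G) = 16
j = 1524
r(B(5, 12), z(6)) + j = 16 + 1524 = 1540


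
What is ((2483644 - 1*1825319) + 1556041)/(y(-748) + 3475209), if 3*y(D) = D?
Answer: 6643098/10424879 ≈ 0.63723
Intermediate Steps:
y(D) = D/3
((2483644 - 1*1825319) + 1556041)/(y(-748) + 3475209) = ((2483644 - 1*1825319) + 1556041)/((⅓)*(-748) + 3475209) = ((2483644 - 1825319) + 1556041)/(-748/3 + 3475209) = (658325 + 1556041)/(10424879/3) = 2214366*(3/10424879) = 6643098/10424879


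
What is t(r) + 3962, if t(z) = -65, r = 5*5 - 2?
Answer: 3897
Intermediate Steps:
r = 23 (r = 25 - 2 = 23)
t(r) + 3962 = -65 + 3962 = 3897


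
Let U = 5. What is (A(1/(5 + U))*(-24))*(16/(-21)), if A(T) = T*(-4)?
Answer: -256/35 ≈ -7.3143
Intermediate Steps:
A(T) = -4*T
(A(1/(5 + U))*(-24))*(16/(-21)) = (-4/(5 + 5)*(-24))*(16/(-21)) = (-4/10*(-24))*(16*(-1/21)) = (-4*⅒*(-24))*(-16/21) = -⅖*(-24)*(-16/21) = (48/5)*(-16/21) = -256/35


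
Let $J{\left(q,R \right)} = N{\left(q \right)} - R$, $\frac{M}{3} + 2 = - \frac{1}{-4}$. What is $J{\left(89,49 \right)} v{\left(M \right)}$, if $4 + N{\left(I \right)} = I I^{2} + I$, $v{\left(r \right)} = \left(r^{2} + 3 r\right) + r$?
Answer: $\frac{74025525}{16} \approx 4.6266 \cdot 10^{6}$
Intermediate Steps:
$M = - \frac{21}{4}$ ($M = -6 + 3 \left(- \frac{1}{-4}\right) = -6 + 3 \left(\left(-1\right) \left(- \frac{1}{4}\right)\right) = -6 + 3 \cdot \frac{1}{4} = -6 + \frac{3}{4} = - \frac{21}{4} \approx -5.25$)
$v{\left(r \right)} = r^{2} + 4 r$
$N{\left(I \right)} = -4 + I + I^{3}$ ($N{\left(I \right)} = -4 + \left(I I^{2} + I\right) = -4 + \left(I^{3} + I\right) = -4 + \left(I + I^{3}\right) = -4 + I + I^{3}$)
$J{\left(q,R \right)} = -4 + q + q^{3} - R$ ($J{\left(q,R \right)} = \left(-4 + q + q^{3}\right) - R = -4 + q + q^{3} - R$)
$J{\left(89,49 \right)} v{\left(M \right)} = \left(-4 + 89 + 89^{3} - 49\right) \left(- \frac{21 \left(4 - \frac{21}{4}\right)}{4}\right) = \left(-4 + 89 + 704969 - 49\right) \left(\left(- \frac{21}{4}\right) \left(- \frac{5}{4}\right)\right) = 705005 \cdot \frac{105}{16} = \frac{74025525}{16}$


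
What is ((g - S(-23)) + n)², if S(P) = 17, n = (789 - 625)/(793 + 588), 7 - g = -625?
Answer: 721614571441/1907161 ≈ 3.7837e+5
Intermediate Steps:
g = 632 (g = 7 - 1*(-625) = 7 + 625 = 632)
n = 164/1381 ≈ 0.11875
((g - S(-23)) + n)² = ((632 - 1*17) + 164/1381)² = ((632 - 17) + 164/1381)² = (615 + 164/1381)² = (849479/1381)² = 721614571441/1907161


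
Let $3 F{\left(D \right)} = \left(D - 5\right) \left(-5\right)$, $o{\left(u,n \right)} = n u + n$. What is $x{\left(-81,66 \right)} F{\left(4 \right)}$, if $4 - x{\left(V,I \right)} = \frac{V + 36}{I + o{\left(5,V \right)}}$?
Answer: $\frac{545}{84} \approx 6.4881$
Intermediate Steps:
$o{\left(u,n \right)} = n + n u$
$x{\left(V,I \right)} = 4 - \frac{36 + V}{I + 6 V}$ ($x{\left(V,I \right)} = 4 - \frac{V + 36}{I + V \left(1 + 5\right)} = 4 - \frac{36 + V}{I + V 6} = 4 - \frac{36 + V}{I + 6 V}$)
$F{\left(D \right)} = \frac{25}{3} - \frac{5 D}{3}$ ($F{\left(D \right)} = \frac{\left(D - 5\right) \left(-5\right)}{3} = \frac{\left(-5 + D\right) \left(-5\right)}{3} = \frac{25 - 5 D}{3} = \frac{25}{3} - \frac{5 D}{3}$)
$x{\left(-81,66 \right)} F{\left(4 \right)} = \frac{-36 + 4 \cdot 66 + 23 \left(-81\right)}{66 + 6 \left(-81\right)} \left(\frac{25}{3} - \frac{20}{3}\right) = \frac{-36 + 264 - 1863}{66 - 486} \left(\frac{25}{3} - \frac{20}{3}\right) = \frac{1}{-420} \left(-1635\right) \frac{5}{3} = \left(- \frac{1}{420}\right) \left(-1635\right) \frac{5}{3} = \frac{109}{28} \cdot \frac{5}{3} = \frac{545}{84}$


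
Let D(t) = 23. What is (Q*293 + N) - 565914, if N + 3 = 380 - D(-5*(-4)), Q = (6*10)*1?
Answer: -547980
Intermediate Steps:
Q = 60 (Q = 60*1 = 60)
N = 354 (N = -3 + (380 - 1*23) = -3 + (380 - 23) = -3 + 357 = 354)
(Q*293 + N) - 565914 = (60*293 + 354) - 565914 = (17580 + 354) - 565914 = 17934 - 565914 = -547980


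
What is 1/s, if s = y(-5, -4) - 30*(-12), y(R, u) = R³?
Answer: 1/235 ≈ 0.0042553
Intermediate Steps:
s = 235 (s = (-5)³ - 30*(-12) = -125 + 360 = 235)
1/s = 1/235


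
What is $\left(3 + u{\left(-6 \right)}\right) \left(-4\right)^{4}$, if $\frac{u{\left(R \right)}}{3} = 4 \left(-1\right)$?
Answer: $-2304$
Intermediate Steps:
$u{\left(R \right)} = -12$ ($u{\left(R \right)} = 3 \cdot 4 \left(-1\right) = 3 \left(-4\right) = -12$)
$\left(3 + u{\left(-6 \right)}\right) \left(-4\right)^{4} = \left(3 - 12\right) \left(-4\right)^{4} = \left(-9\right) 256 = -2304$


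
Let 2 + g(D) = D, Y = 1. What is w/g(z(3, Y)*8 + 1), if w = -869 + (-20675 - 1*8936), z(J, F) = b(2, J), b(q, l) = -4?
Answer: 10160/11 ≈ 923.64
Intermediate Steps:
z(J, F) = -4
g(D) = -2 + D
w = -30480 (w = -869 + (-20675 - 8936) = -869 - 29611 = -30480)
w/g(z(3, Y)*8 + 1) = -30480/(-2 + (-4*8 + 1)) = -30480/(-2 + (-32 + 1)) = -30480/(-2 - 31) = -30480/(-33) = -30480*(-1/33) = 10160/11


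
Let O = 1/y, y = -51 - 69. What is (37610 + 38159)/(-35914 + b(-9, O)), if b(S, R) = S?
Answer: -75769/35923 ≈ -2.1092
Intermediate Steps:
y = -120
O = -1/120 (O = 1/(-120) = -1/120 ≈ -0.0083333)
(37610 + 38159)/(-35914 + b(-9, O)) = (37610 + 38159)/(-35914 - 9) = 75769/(-35923) = 75769*(-1/35923) = -75769/35923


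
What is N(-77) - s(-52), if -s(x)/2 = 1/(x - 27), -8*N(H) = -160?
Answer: 1578/79 ≈ 19.975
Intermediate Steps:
N(H) = 20 (N(H) = -⅛*(-160) = 20)
s(x) = -2/(-27 + x) (s(x) = -2/(x - 27) = -2/(-27 + x))
N(-77) - s(-52) = 20 - (-2)/(-27 - 52) = 20 - (-2)/(-79) = 20 - (-2)*(-1)/79 = 20 - 1*2/79 = 20 - 2/79 = 1578/79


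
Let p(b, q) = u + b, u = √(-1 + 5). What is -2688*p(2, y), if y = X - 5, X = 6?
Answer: -10752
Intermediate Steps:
y = 1 (y = 6 - 5 = 1)
u = 2 (u = √4 = 2)
p(b, q) = 2 + b
-2688*p(2, y) = -2688*(2 + 2) = -2688*4 = -10752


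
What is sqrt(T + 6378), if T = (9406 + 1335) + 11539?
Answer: sqrt(28658) ≈ 169.29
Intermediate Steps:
T = 22280 (T = 10741 + 11539 = 22280)
sqrt(T + 6378) = sqrt(22280 + 6378) = sqrt(28658)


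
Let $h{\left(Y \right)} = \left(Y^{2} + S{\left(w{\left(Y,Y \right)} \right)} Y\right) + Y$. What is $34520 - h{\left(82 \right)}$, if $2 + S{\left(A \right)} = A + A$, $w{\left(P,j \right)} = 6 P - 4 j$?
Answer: $982$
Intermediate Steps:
$w{\left(P,j \right)} = - 4 j + 6 P$
$S{\left(A \right)} = -2 + 2 A$ ($S{\left(A \right)} = -2 + \left(A + A\right) = -2 + 2 A$)
$h{\left(Y \right)} = Y + Y^{2} + Y \left(-2 + 4 Y\right)$ ($h{\left(Y \right)} = \left(Y^{2} + \left(-2 + 2 \left(- 4 Y + 6 Y\right)\right) Y\right) + Y = \left(Y^{2} + \left(-2 + 2 \cdot 2 Y\right) Y\right) + Y = \left(Y^{2} + \left(-2 + 4 Y\right) Y\right) + Y = \left(Y^{2} + Y \left(-2 + 4 Y\right)\right) + Y = Y + Y^{2} + Y \left(-2 + 4 Y\right)$)
$34520 - h{\left(82 \right)} = 34520 - 82 \left(-1 + 5 \cdot 82\right) = 34520 - 82 \left(-1 + 410\right) = 34520 - 82 \cdot 409 = 34520 - 33538 = 982$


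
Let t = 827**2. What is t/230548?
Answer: 683929/230548 ≈ 2.9665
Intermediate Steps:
t = 683929
t/230548 = 683929/230548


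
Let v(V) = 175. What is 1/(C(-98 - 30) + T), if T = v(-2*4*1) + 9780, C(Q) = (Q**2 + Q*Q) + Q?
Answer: 1/42595 ≈ 2.3477e-5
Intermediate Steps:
C(Q) = Q + 2*Q**2 (C(Q) = (Q**2 + Q**2) + Q = 2*Q**2 + Q = Q + 2*Q**2)
T = 9955 (T = 175 + 9780 = 9955)
1/(C(-98 - 30) + T) = 1/((-98 - 30)*(1 + 2*(-98 - 30)) + 9955) = 1/(-128*(1 + 2*(-128)) + 9955) = 1/(-128*(1 - 256) + 9955) = 1/(-128*(-255) + 9955) = 1/(32640 + 9955) = 1/42595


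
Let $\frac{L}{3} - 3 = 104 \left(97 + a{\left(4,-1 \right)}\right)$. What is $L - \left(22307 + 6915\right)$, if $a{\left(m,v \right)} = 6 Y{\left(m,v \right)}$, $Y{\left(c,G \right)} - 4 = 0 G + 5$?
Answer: $17899$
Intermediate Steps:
$Y{\left(c,G \right)} = 9$ ($Y{\left(c,G \right)} = 4 + \left(0 G + 5\right) = 4 + \left(0 + 5\right) = 4 + 5 = 9$)
$a{\left(m,v \right)} = 54$ ($a{\left(m,v \right)} = 6 \cdot 9 = 54$)
$L = 47121$ ($L = 9 + 3 \cdot 104 \left(97 + 54\right) = 9 + 3 \cdot 104 \cdot 151 = 9 + 3 \cdot 15704 = 9 + 47112 = 47121$)
$L - \left(22307 + 6915\right) = 47121 - \left(22307 + 6915\right) = 47121 - 29222 = 17899$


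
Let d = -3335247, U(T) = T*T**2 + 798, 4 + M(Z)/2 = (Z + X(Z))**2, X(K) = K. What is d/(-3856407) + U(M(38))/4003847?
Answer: 1977568518553541961/5146821199243 ≈ 3.8423e+5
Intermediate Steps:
M(Z) = -8 + 8*Z**2 (M(Z) = -8 + 2*(Z + Z)**2 = -8 + 2*(2*Z)**2 = -8 + 2*(4*Z**2) = -8 + 8*Z**2)
U(T) = 798 + T**3 (U(T) = T**3 + 798 = 798 + T**3)
d/(-3856407) + U(M(38))/4003847 = -3335247/(-3856407) + (798 + (-8 + 8*38**2)**3)/4003847 = -3335247*(-1/3856407) + (798 + (-8 + 8*1444)**3)*(1/4003847) = 1111749/1285469 + (798 + (-8 + 11552)**3)*(1/4003847) = 1111749/1285469 + (798 + 11544**3)*(1/4003847) = 1111749/1285469 + (798 + 1538398877184)*(1/4003847) = 1111749/1285469 + 1538398877982*(1/4003847) = 1111749/1285469 + 1538398877982/4003847 = 1977568518553541961/5146821199243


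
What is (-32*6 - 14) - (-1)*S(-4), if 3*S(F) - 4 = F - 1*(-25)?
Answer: -593/3 ≈ -197.67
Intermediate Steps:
S(F) = 29/3 + F/3 (S(F) = 4/3 + (F - 1*(-25))/3 = 4/3 + (F + 25)/3 = 4/3 + (25 + F)/3 = 4/3 + (25/3 + F/3) = 29/3 + F/3)
(-32*6 - 14) - (-1)*S(-4) = (-32*6 - 14) - (-1)*(29/3 + (1/3)*(-4)) = (-192 - 14) - (-1)*(29/3 - 4/3) = -206 - (-1)*25/3 = -206 - 1*(-25/3) = -206 + 25/3 = -593/3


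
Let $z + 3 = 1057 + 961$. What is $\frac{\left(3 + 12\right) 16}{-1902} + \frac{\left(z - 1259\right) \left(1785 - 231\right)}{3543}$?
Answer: $\frac{124092496}{374377} \approx 331.46$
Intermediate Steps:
$z = 2015$ ($z = -3 + \left(1057 + 961\right) = -3 + 2018 = 2015$)
$\frac{\left(3 + 12\right) 16}{-1902} + \frac{\left(z - 1259\right) \left(1785 - 231\right)}{3543} = \frac{\left(3 + 12\right) 16}{-1902} + \frac{\left(2015 - 1259\right) \left(1785 - 231\right)}{3543} = 15 \cdot 16 \left(- \frac{1}{1902}\right) + 756 \cdot 1554 \cdot \frac{1}{3543} = 240 \left(- \frac{1}{1902}\right) + 1174824 \cdot \frac{1}{3543} = - \frac{40}{317} + \frac{391608}{1181} = \frac{124092496}{374377}$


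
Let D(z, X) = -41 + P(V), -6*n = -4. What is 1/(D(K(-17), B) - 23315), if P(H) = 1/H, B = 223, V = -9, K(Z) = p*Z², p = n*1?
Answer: -9/210205 ≈ -4.2815e-5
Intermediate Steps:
n = ⅔ (n = -⅙*(-4) = ⅔ ≈ 0.66667)
p = ⅔ (p = (⅔)*1 = ⅔ ≈ 0.66667)
K(Z) = 2*Z²/3
D(z, X) = -370/9 (D(z, X) = -41 + 1/(-9) = -41 - ⅑ = -370/9)
1/(D(K(-17), B) - 23315) = 1/(-370/9 - 23315) = 1/(-210205/9) = -9/210205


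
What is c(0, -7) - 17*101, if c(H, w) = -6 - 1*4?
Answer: -1727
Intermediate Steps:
c(H, w) = -10 (c(H, w) = -6 - 4 = -10)
c(0, -7) - 17*101 = -10 - 17*101 = -10 - 1717 = -1727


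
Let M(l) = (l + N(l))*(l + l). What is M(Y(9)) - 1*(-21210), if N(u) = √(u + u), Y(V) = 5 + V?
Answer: 21602 + 56*√7 ≈ 21750.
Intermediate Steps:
N(u) = √2*√u (N(u) = √(2*u) = √2*√u)
M(l) = 2*l*(l + √2*√l) (M(l) = (l + √2*√l)*(l + l) = (l + √2*√l)*(2*l) = 2*l*(l + √2*√l))
M(Y(9)) - 1*(-21210) = 2*(5 + 9)*((5 + 9) + √2*√(5 + 9)) - 1*(-21210) = 2*14*(14 + √2*√14) + 21210 = 2*14*(14 + 2*√7) + 21210 = (392 + 56*√7) + 21210 = 21602 + 56*√7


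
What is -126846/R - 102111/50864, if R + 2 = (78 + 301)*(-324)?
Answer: -3043565817/3122998736 ≈ -0.97457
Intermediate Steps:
R = -122798 (R = -2 + (78 + 301)*(-324) = -2 + 379*(-324) = -2 - 122796 = -122798)
-126846/R - 102111/50864 = -126846/(-122798) - 102111/50864 = -126846*(-1/122798) - 102111*1/50864 = 63423/61399 - 102111/50864 = -3043565817/3122998736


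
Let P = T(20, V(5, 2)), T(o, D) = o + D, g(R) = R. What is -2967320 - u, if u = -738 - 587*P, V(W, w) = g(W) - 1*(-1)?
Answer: -2951320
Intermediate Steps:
V(W, w) = 1 + W (V(W, w) = W - 1*(-1) = W + 1 = 1 + W)
T(o, D) = D + o
P = 26 (P = (1 + 5) + 20 = 6 + 20 = 26)
u = -16000 (u = -738 - 587*26 = -738 - 15262 = -16000)
-2967320 - u = -2967320 - 1*(-16000) = -2967320 + 16000 = -2951320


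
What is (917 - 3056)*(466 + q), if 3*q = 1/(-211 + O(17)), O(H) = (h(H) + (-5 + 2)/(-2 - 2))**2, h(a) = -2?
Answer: -3340178266/3351 ≈ -9.9677e+5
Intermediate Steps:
O(H) = 25/16 (O(H) = (-2 + (-5 + 2)/(-2 - 2))**2 = (-2 - 3/(-4))**2 = (-2 - 3*(-1/4))**2 = (-2 + 3/4)**2 = (-5/4)**2 = 25/16)
q = -16/10053 (q = 1/(3*(-211 + 25/16)) = 1/(3*(-3351/16)) = (1/3)*(-16/3351) = -16/10053 ≈ -0.0015916)
(917 - 3056)*(466 + q) = (917 - 3056)*(466 - 16/10053) = -2139*4684682/10053 = -3340178266/3351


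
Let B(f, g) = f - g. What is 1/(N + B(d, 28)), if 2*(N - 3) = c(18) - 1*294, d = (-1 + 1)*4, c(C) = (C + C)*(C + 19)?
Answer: 1/494 ≈ 0.0020243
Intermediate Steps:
c(C) = 2*C*(19 + C) (c(C) = (2*C)*(19 + C) = 2*C*(19 + C))
d = 0 (d = 0*4 = 0)
N = 522 (N = 3 + (2*18*(19 + 18) - 1*294)/2 = 3 + (2*18*37 - 294)/2 = 3 + (1332 - 294)/2 = 3 + (½)*1038 = 3 + 519 = 522)
1/(N + B(d, 28)) = 1/(522 + (0 - 1*28)) = 1/(522 + (0 - 28)) = 1/(522 - 28) = 1/494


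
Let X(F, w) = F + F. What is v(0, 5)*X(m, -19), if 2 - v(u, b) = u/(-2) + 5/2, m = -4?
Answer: 4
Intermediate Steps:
X(F, w) = 2*F
v(u, b) = -½ + u/2 (v(u, b) = 2 - (u/(-2) + 5/2) = 2 - (u*(-½) + 5*(½)) = 2 - (-u/2 + 5/2) = 2 - (5/2 - u/2) = 2 + (-5/2 + u/2) = -½ + u/2)
v(0, 5)*X(m, -19) = (-½ + (½)*0)*(2*(-4)) = (-½ + 0)*(-8) = -½*(-8) = 4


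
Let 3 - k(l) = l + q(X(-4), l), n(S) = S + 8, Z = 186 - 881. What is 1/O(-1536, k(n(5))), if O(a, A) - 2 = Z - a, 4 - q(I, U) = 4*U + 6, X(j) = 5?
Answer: 1/843 ≈ 0.0011862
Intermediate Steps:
Z = -695
q(I, U) = -2 - 4*U (q(I, U) = 4 - (4*U + 6) = 4 - (6 + 4*U) = 4 + (-6 - 4*U) = -2 - 4*U)
n(S) = 8 + S
k(l) = 5 + 3*l (k(l) = 3 - (l + (-2 - 4*l)) = 3 - (-2 - 3*l) = 3 + (2 + 3*l) = 5 + 3*l)
O(a, A) = -693 - a (O(a, A) = 2 + (-695 - a) = -693 - a)
1/O(-1536, k(n(5))) = 1/(-693 - 1*(-1536)) = 1/(-693 + 1536) = 1/843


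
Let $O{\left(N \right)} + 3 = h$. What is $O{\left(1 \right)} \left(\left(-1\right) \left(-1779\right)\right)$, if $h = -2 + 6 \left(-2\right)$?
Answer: $-30243$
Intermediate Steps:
$h = -14$ ($h = -2 - 12 = -14$)
$O{\left(N \right)} = -17$ ($O{\left(N \right)} = -3 - 14 = -17$)
$O{\left(1 \right)} \left(\left(-1\right) \left(-1779\right)\right) = - 17 \left(\left(-1\right) \left(-1779\right)\right) = \left(-17\right) 1779 = -30243$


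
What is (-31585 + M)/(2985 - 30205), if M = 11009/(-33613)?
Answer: 530838807/457472930 ≈ 1.1604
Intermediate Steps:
M = -11009/33613 (M = 11009*(-1/33613) = -11009/33613 ≈ -0.32752)
(-31585 + M)/(2985 - 30205) = (-31585 - 11009/33613)/(2985 - 30205) = -1061677614/33613/(-27220) = -1061677614/33613*(-1/27220) = 530838807/457472930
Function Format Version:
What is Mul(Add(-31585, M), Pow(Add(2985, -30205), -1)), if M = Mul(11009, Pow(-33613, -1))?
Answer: Rational(530838807, 457472930) ≈ 1.1604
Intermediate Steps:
M = Rational(-11009, 33613) (M = Mul(11009, Rational(-1, 33613)) = Rational(-11009, 33613) ≈ -0.32752)
Mul(Add(-31585, M), Pow(Add(2985, -30205), -1)) = Mul(Add(-31585, Rational(-11009, 33613)), Pow(Add(2985, -30205), -1)) = Mul(Rational(-1061677614, 33613), Pow(-27220, -1)) = Mul(Rational(-1061677614, 33613), Rational(-1, 27220)) = Rational(530838807, 457472930)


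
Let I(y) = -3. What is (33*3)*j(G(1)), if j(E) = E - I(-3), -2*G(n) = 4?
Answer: 99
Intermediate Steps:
G(n) = -2 (G(n) = -1/2*4 = -2)
j(E) = 3 + E (j(E) = E - 1*(-3) = E + 3 = 3 + E)
(33*3)*j(G(1)) = (33*3)*(3 - 2) = 99*1 = 99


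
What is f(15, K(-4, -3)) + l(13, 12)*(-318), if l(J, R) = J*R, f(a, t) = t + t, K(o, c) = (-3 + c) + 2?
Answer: -49616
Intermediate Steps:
K(o, c) = -1 + c
f(a, t) = 2*t
f(15, K(-4, -3)) + l(13, 12)*(-318) = 2*(-1 - 3) + (13*12)*(-318) = 2*(-4) + 156*(-318) = -8 - 49608 = -49616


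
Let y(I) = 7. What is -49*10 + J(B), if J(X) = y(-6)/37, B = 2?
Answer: -18123/37 ≈ -489.81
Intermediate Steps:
J(X) = 7/37
-49*10 + J(B) = -49*10 + 7/37 = -490 + 7/37 = -18123/37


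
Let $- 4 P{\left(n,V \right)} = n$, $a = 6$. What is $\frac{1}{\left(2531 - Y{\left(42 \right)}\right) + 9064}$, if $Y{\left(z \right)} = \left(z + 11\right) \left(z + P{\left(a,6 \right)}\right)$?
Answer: $\frac{2}{18897} \approx 0.00010584$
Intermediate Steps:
$P{\left(n,V \right)} = - \frac{n}{4}$
$Y{\left(z \right)} = \left(11 + z\right) \left(- \frac{3}{2} + z\right)$ ($Y{\left(z \right)} = \left(z + 11\right) \left(z - \frac{3}{2}\right) = \left(11 + z\right) \left(z - \frac{3}{2}\right) = \left(11 + z\right) \left(- \frac{3}{2} + z\right)$)
$\frac{1}{\left(2531 - Y{\left(42 \right)}\right) + 9064} = \frac{1}{\left(2531 - \left(- \frac{33}{2} + 42^{2} + \frac{19}{2} \cdot 42\right)\right) + 9064} = \frac{1}{\left(2531 - \left(- \frac{33}{2} + 1764 + 399\right)\right) + 9064} = \frac{1}{\left(2531 - \frac{4293}{2}\right) + 9064} = \frac{1}{\frac{769}{2} + 9064} = \frac{1}{\frac{18897}{2}} = \frac{2}{18897}$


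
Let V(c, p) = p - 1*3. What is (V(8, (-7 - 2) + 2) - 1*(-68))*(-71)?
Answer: -4118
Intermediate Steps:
V(c, p) = -3 + p (V(c, p) = p - 3 = -3 + p)
(V(8, (-7 - 2) + 2) - 1*(-68))*(-71) = ((-3 + ((-7 - 2) + 2)) - 1*(-68))*(-71) = ((-3 + (-9 + 2)) + 68)*(-71) = ((-3 - 7) + 68)*(-71) = (-10 + 68)*(-71) = 58*(-71) = -4118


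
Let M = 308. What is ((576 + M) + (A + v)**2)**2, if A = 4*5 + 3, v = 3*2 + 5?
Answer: 4161600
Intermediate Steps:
v = 11 (v = 6 + 5 = 11)
A = 23 (A = 20 + 3 = 23)
((576 + M) + (A + v)**2)**2 = ((576 + 308) + (23 + 11)**2)**2 = (884 + 34**2)**2 = (884 + 1156)**2 = 2040**2 = 4161600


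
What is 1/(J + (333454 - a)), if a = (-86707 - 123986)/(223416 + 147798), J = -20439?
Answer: 123738/38731920301 ≈ 3.1947e-6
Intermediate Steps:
a = -70231/123738 (a = -210693/371214 = -210693*1/371214 = -70231/123738 ≈ -0.56758)
1/(J + (333454 - a)) = 1/(-20439 + (333454 - 1*(-70231/123738))) = 1/(-20439 + (333454 + 70231/123738)) = 1/(-20439 + 41261001283/123738) = 1/(38731920301/123738) = 123738/38731920301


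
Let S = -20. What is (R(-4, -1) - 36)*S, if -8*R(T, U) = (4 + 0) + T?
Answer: 720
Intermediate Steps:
R(T, U) = -½ - T/8 (R(T, U) = -((4 + 0) + T)/8 = -(4 + T)/8 = -½ - T/8)
(R(-4, -1) - 36)*S = ((-½ - ⅛*(-4)) - 36)*(-20) = ((-½ + ½) - 36)*(-20) = (0 - 36)*(-20) = -36*(-20) = 720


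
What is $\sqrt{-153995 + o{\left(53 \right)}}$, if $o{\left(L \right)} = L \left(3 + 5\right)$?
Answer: $i \sqrt{153571} \approx 391.88 i$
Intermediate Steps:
$o{\left(L \right)} = 8 L$ ($o{\left(L \right)} = L 8 = 8 L$)
$\sqrt{-153995 + o{\left(53 \right)}} = \sqrt{-153995 + 8 \cdot 53} = \sqrt{-153995 + 424} = \sqrt{-153571} = i \sqrt{153571}$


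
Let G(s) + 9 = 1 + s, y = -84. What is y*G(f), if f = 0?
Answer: 672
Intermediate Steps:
G(s) = -8 + s (G(s) = -9 + (1 + s) = -8 + s)
y*G(f) = -84*(-8 + 0) = -84*(-8) = 672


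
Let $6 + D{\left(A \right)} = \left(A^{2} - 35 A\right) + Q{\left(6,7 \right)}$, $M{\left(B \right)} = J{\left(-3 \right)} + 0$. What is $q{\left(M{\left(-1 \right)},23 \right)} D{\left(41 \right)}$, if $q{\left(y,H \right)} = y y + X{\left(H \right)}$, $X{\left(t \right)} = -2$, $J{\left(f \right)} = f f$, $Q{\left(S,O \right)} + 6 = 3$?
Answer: $18723$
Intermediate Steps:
$Q{\left(S,O \right)} = -3$ ($Q{\left(S,O \right)} = -6 + 3 = -3$)
$J{\left(f \right)} = f^{2}$
$M{\left(B \right)} = 9$ ($M{\left(B \right)} = \left(-3\right)^{2} + 0 = 9 + 0 = 9$)
$D{\left(A \right)} = -9 + A^{2} - 35 A$ ($D{\left(A \right)} = -6 - \left(3 - A^{2} + 35 A\right) = -9 + A^{2} - 35 A$)
$q{\left(y,H \right)} = -2 + y^{2}$ ($q{\left(y,H \right)} = y y - 2 = y^{2} - 2 = -2 + y^{2}$)
$q{\left(M{\left(-1 \right)},23 \right)} D{\left(41 \right)} = \left(-2 + 9^{2}\right) \left(-9 + 41^{2} - 1435\right) = \left(-2 + 81\right) \left(-9 + 1681 - 1435\right) = 79 \cdot 237 = 18723$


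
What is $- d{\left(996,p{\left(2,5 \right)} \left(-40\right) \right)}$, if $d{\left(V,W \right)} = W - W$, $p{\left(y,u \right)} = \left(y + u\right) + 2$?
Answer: $0$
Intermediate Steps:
$p{\left(y,u \right)} = 2 + u + y$ ($p{\left(y,u \right)} = \left(u + y\right) + 2 = 2 + u + y$)
$d{\left(V,W \right)} = 0$
$- d{\left(996,p{\left(2,5 \right)} \left(-40\right) \right)} = \left(-1\right) 0 = 0$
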